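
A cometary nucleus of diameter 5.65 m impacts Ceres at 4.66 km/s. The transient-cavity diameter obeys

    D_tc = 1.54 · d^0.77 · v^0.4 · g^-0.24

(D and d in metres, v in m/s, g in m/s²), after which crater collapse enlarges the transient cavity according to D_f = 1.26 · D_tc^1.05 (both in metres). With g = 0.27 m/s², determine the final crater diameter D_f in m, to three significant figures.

v = 4660 m/s.
d^0.77 = 5.65^0.77 = 3.794
v^0.4 = 4660^0.4 = 29.33
g^-0.24 = 0.27^-0.24 = 1.369
D_tc = 1.54 × 3.794 × 29.33 × 1.369 = 234.6 m
D_f = 1.26 × (234.6)^1.05 = 388.3 m

D_f ≈ 388 m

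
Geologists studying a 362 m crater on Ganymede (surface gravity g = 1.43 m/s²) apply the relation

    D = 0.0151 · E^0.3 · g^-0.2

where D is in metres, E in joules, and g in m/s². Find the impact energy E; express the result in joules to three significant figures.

Rearranging: E = [D / (0.0151 · g^-0.2)]^(1/0.3).
g^-0.2 = 1.43^-0.2 = 0.9310
D / (0.0151 × 0.9310) = 362 / (0.01406) = 2.575 × 10^4
E = (2.575 × 10^4)^3.3333 = 5.040 × 10^14 J

E ≈ 5.04 × 10^14 J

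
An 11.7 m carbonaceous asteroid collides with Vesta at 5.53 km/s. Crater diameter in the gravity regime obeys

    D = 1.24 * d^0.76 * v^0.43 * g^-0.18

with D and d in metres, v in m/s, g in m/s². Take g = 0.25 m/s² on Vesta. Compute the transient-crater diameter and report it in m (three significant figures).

In SI units: v = 5530 m/s.
d^0.76 = 11.7^0.76 = 6.484
v^0.43 = 5530^0.43 = 40.68
g^-0.18 = 0.25^-0.18 = 1.283
D = 1.24 × 6.484 × 40.68 × 1.283 = 419.6 m

D ≈ 420 m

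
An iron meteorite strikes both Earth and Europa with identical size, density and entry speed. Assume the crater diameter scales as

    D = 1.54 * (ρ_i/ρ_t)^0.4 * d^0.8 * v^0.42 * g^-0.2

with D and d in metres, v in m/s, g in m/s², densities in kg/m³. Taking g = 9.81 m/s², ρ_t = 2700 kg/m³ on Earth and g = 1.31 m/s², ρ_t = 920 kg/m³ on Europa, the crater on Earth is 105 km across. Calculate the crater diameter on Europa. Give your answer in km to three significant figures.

D ≈ 242 km

The impactor-only factors (d, v, ρ_i) cancel in the ratio, leaving D_Europa/D_Earth = (g_Europa/g_Earth)^-0.2 · (ρ_t,Earth/ρ_t,Europa)^0.4.
(1.31/9.81)^-0.2 = 0.1335^-0.2 = 1.496
(2700/920)^0.4 = 2.935^0.4 = 1.538
Ratio = 1.496 × 1.538 = 2.301
D_Europa = 2.301 × 105 km = 242 km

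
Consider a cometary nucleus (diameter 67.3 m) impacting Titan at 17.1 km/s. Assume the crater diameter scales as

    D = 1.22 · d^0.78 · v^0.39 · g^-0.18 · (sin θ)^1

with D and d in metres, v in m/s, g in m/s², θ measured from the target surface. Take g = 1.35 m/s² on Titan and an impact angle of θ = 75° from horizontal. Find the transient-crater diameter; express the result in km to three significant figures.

D ≈ 1.33 km

In SI units: v = 17100 m/s.
d^0.78 = 67.3^0.78 = 26.66
v^0.39 = 17100^0.39 = 44.76
g^-0.18 = 1.35^-0.18 = 0.9474
(sin 75°)^1 = 0.9659^1 = 0.9659
D = 1.22 × 26.66 × 44.76 × 0.9474 × 0.9659 = 1332 m
   = 1.332 km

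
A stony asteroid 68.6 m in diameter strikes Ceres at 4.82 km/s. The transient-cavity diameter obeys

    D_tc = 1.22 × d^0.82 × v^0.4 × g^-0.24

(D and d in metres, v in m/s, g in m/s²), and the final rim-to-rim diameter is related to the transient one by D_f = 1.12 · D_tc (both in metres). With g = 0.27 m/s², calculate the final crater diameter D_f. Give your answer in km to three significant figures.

v = 4820 m/s.
d^0.82 = 68.6^0.82 = 32.05
v^0.4 = 4820^0.4 = 29.73
g^-0.24 = 0.27^-0.24 = 1.369
D_tc = 1.22 × 32.05 × 29.73 × 1.369 = 1591 m
D_f = 1.12 × 1591 = 1782 m
     = 1.782 km

D_f ≈ 1.78 km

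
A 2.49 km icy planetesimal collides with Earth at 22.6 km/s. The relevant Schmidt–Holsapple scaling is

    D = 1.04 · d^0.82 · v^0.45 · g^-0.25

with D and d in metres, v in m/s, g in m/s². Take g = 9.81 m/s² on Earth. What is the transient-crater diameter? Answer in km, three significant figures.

In SI units: d = 2490 m, v = 22600 m/s.
d^0.82 = 2490^0.82 = 609.4
v^0.45 = 22600^0.45 = 91.06
g^-0.25 = 9.81^-0.25 = 0.5650
D = 1.04 × 609.4 × 91.06 × 0.5650 = 32607 m
   = 32.61 km

D ≈ 32.6 km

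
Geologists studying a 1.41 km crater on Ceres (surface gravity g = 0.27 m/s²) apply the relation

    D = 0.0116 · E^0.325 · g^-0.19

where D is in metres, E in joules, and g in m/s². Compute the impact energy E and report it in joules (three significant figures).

E ≈ 2.06 × 10^15 J

Rearranging: E = [D / (0.0116 · g^-0.19)]^(1/0.325).
D = 1410 m.
g^-0.19 = 0.27^-0.19 = 1.282
D / (0.0116 × 1.282) = 1410 / (0.01487) = 9.482 × 10^4
E = (9.482 × 10^4)^3.0769 = 2.058 × 10^15 J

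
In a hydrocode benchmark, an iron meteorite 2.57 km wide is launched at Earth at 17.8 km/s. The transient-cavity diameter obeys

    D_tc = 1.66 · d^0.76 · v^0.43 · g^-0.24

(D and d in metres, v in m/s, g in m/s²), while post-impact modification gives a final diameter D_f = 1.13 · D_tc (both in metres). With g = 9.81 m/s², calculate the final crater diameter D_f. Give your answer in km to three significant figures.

In SI: d = 2570 m, v = 17800 m/s.
d^0.76 = 2570^0.76 = 390.4
v^0.43 = 17800^0.43 = 67.25
g^-0.24 = 9.81^-0.24 = 0.5781
D_tc = 1.66 × 390.4 × 67.25 × 0.5781 = 25190 m
D_f = 1.13 × 25190 = 28465 m
     = 28.46 km

D_f ≈ 28.5 km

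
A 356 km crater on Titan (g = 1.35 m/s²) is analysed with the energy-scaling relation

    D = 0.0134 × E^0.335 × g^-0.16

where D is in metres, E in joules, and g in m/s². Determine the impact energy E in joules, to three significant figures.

Rearranging: E = [D / (0.0134 · g^-0.16)]^(1/0.335).
D = 356000 m.
g^-0.16 = 1.35^-0.16 = 0.9531
D / (0.0134 × 0.9531) = 356000 / (0.01277) = 2.788 × 10^7
E = (2.788 × 10^7)^2.9851 = 1.679 × 10^22 J

E ≈ 1.68 × 10^22 J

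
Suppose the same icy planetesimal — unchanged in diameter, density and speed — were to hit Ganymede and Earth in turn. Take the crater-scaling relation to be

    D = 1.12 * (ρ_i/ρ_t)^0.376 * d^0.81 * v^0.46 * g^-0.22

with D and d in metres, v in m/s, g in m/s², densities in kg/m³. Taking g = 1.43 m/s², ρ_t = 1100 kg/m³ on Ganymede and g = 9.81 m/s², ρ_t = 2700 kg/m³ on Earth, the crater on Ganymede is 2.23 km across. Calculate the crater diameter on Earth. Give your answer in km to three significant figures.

The impactor-only factors (d, v, ρ_i) cancel in the ratio, leaving D_Earth/D_Ganymede = (g_Earth/g_Ganymede)^-0.22 · (ρ_t,Ganymede/ρ_t,Earth)^0.376.
(9.81/1.43)^-0.22 = 6.860^-0.22 = 0.6546
(1100/2700)^0.376 = 0.4074^0.376 = 0.7135
Ratio = 0.6546 × 0.7135 = 0.4671
D_Earth = 0.4671 × 2.23 km = 1.04 km

D ≈ 1.04 km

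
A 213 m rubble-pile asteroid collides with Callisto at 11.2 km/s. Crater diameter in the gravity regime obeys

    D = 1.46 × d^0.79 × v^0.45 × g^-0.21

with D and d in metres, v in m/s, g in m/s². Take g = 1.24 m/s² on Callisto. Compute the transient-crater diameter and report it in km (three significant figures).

In SI units: v = 11200 m/s.
d^0.79 = 213^0.79 = 69.09
v^0.45 = 11200^0.45 = 66.40
g^-0.21 = 1.24^-0.21 = 0.9558
D = 1.46 × 69.09 × 66.40 × 0.9558 = 6402 m
   = 6.402 km

D ≈ 6.40 km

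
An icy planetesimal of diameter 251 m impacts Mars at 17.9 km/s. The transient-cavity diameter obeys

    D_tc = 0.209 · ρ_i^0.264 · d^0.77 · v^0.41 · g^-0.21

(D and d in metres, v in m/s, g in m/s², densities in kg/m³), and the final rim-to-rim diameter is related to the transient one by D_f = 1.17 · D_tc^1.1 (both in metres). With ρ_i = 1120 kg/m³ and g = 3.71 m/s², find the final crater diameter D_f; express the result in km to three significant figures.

v = 17900 m/s.
ρ_i^0.264 = 1120^0.264 = 6.383
d^0.77 = 251^0.77 = 70.43
v^0.41 = 17900^0.41 = 55.42
g^-0.21 = 3.71^-0.21 = 0.7593
D_tc = 0.209 × 6.383 × 70.43 × 55.42 × 0.7593 = 3954 m
D_f = 1.17 × (3954)^1.1 = 10591 m
     = 10.59 km

D_f ≈ 10.6 km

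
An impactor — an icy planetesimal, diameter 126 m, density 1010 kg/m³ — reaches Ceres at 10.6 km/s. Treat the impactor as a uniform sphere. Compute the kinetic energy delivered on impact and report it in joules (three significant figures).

v = 10600 m/s.
Mass m = (π/6) ρ d³ = (π/6) × 1010 × (126)³ = 1.058 × 10^9 kg
E = ½ m v² = 0.5 × 1.058 × 10^9 × (10600)² = 5.944 × 10^16 J

E ≈ 5.94 × 10^16 J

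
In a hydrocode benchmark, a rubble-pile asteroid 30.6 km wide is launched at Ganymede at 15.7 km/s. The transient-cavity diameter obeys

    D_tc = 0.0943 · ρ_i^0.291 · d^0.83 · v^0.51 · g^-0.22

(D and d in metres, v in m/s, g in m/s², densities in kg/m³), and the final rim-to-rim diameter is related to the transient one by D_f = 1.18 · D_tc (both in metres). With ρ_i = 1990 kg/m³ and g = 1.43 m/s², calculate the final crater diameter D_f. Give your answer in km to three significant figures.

D_f ≈ 684 km

In SI: d = 30600 m, v = 15700 m/s.
ρ_i^0.291 = 1990^0.291 = 9.119
d^0.83 = 30600^0.83 = 5286
v^0.51 = 15700^0.51 = 138.0
g^-0.22 = 1.43^-0.22 = 0.9243
D_tc = 0.0943 × 9.119 × 5286 × 138.0 × 0.9243 = 5.798 × 10^5 m
D_f = 1.18 × 5.798 × 10^5 = 6.842 × 10^5 m
     = 684.2 km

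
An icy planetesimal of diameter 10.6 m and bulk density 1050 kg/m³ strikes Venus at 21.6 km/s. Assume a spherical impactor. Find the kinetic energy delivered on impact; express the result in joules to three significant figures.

E ≈ 1.53 × 10^14 J

v = 21600 m/s.
Mass m = (π/6) ρ d³ = (π/6) × 1050 × (10.6)³ = 6.548 × 10^5 kg
E = ½ m v² = 0.5 × 6.548 × 10^5 × (21600)² = 1.528 × 10^14 J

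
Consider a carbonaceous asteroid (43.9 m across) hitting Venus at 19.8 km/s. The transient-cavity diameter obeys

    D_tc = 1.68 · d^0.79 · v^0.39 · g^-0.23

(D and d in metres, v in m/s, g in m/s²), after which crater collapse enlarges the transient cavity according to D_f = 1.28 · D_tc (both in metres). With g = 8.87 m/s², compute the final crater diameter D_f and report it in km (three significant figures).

v = 19800 m/s.
d^0.79 = 43.9^0.79 = 19.84
v^0.39 = 19800^0.39 = 47.39
g^-0.23 = 8.87^-0.23 = 0.6053
D_tc = 1.68 × 19.84 × 47.39 × 0.6053 = 956.1 m
D_f = 1.28 × 956.1 = 1224 m
     = 1.224 km

D_f ≈ 1.22 km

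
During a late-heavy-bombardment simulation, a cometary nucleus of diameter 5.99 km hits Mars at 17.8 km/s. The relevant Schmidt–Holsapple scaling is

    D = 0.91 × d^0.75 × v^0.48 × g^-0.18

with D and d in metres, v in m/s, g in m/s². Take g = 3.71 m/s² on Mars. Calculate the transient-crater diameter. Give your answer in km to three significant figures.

D ≈ 53.7 km

In SI units: d = 5990 m, v = 17800 m/s.
d^0.75 = 5990^0.75 = 680.9
v^0.48 = 17800^0.48 = 109.7
g^-0.18 = 3.71^-0.18 = 0.7898
D = 0.91 × 680.9 × 109.7 × 0.7898 = 53684 m
   = 53.68 km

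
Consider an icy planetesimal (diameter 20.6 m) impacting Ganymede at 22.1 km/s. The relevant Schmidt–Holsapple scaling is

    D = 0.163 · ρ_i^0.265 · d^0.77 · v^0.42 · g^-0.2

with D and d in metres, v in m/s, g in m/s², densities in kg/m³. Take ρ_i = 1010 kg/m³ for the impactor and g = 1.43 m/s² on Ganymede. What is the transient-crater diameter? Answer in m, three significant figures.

In SI units: v = 22100 m/s.
ρ_i^0.265 = 1010^0.265 = 6.254
d^0.77 = 20.6^0.77 = 10.27
v^0.42 = 22100^0.42 = 66.78
g^-0.2 = 1.43^-0.2 = 0.9310
D = 0.163 × 6.254 × 10.27 × 66.78 × 0.9310 = 650.9 m

D ≈ 651 m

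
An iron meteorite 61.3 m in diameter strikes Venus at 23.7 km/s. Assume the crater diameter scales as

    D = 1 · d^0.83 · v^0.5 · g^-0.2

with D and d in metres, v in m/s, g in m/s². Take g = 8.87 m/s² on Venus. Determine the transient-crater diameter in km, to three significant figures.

D ≈ 3.03 km

In SI units: v = 23700 m/s.
d^0.83 = 61.3^0.83 = 30.45
v^0.5 = 23700^0.5 = 153.9
g^-0.2 = 8.87^-0.2 = 0.6463
D = 1 × 30.45 × 153.9 × 0.6463 = 3029 m
   = 3.029 km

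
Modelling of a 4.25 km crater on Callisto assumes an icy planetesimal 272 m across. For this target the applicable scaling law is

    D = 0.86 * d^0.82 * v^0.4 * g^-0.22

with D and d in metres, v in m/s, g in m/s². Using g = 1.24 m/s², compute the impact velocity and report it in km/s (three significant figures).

v ≈ 19.7 km/s

Rearranging for v: v = [D / (0.86 · 272^0.82 · 1.24^-0.22)]^(1/0.4).
D = 4250 m.
272^0.82 = 99.16
1.24^-0.22 = 0.9538
Denominator = 0.86 × 99.16 × 0.9538 = 81.34
D / 81.34 = 4250 / 81.34 = 52.25
v = 52.25^(1/0.4) = 52.25^2.5 = 19734 m/s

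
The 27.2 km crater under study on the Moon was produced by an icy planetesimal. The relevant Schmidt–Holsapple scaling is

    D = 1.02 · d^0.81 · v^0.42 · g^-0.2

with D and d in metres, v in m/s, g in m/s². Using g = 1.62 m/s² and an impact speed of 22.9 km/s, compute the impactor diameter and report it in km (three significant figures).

d ≈ 1.80 km

Rearranging for d: d = [D / (1.02 · 22900^0.42 · 1.62^-0.2)]^(1/0.81).
D = 27200 m.
22900^0.42 = 67.78
1.62^-0.2 = 0.9080
Denominator = 1.02 × 67.78 × 0.9080 = 62.78
D / 62.78 = 27200 / 62.78 = 433.3
d = 433.3^(1/0.81) = 433.3^1.2346 = 1800 m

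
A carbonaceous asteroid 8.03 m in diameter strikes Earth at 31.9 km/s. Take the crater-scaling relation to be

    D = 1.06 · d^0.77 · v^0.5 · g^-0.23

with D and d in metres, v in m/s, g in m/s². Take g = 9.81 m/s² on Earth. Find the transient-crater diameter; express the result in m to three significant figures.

In SI units: v = 31900 m/s.
d^0.77 = 8.03^0.77 = 4.973
v^0.5 = 31900^0.5 = 178.6
g^-0.23 = 9.81^-0.23 = 0.5914
D = 1.06 × 4.973 × 178.6 × 0.5914 = 556.8 m

D ≈ 557 m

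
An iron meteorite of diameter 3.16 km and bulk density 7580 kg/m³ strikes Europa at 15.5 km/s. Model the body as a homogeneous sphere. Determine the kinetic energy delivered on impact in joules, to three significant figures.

d = 3160 m; v = 15500 m/s.
Mass m = (π/6) ρ d³ = (π/6) × 7580 × (3160)³ = 1.252 × 10^14 kg
E = ½ m v² = 0.5 × 1.252 × 10^14 × (15500)² = 1.504 × 10^22 J

E ≈ 1.50 × 10^22 J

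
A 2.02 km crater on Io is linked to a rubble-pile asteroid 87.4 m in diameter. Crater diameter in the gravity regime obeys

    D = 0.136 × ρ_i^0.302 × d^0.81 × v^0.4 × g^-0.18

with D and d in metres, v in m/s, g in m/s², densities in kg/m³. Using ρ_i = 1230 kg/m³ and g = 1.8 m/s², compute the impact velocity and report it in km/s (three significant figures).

v ≈ 19.1 km/s

Rearranging for v: v = [D / (0.136 · 1230^0.302 · 87.4^0.81 · 1.8^-0.18)]^(1/0.4).
D = 2020 m.
1230^0.302 = 8.573
87.4^0.81 = 37.38
1.8^-0.18 = 0.8996
Denominator = 0.136 × 8.573 × 37.38 × 0.8996 = 39.21
D / 39.21 = 2020 / 39.21 = 51.52
v = 51.52^(1/0.4) = 51.52^2.5 = 19052 m/s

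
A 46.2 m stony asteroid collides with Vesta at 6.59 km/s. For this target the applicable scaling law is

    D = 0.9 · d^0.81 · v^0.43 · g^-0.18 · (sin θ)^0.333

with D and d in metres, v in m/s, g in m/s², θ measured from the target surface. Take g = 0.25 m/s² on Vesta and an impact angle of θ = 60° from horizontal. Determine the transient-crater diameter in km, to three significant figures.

In SI units: v = 6590 m/s.
d^0.81 = 46.2^0.81 = 22.30
v^0.43 = 6590^0.43 = 43.87
g^-0.18 = 0.25^-0.18 = 1.283
(sin 60°)^0.333 = 0.8660^0.333 = 0.9532
D = 0.9 × 22.30 × 43.87 × 1.283 × 0.9532 = 1077 m
   = 1.077 km

D ≈ 1.08 km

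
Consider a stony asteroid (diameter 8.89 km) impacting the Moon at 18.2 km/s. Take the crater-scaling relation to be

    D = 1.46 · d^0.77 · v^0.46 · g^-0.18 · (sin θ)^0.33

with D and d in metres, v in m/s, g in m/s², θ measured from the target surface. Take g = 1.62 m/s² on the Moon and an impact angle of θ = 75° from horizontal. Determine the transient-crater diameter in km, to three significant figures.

In SI units: d = 8890 m, v = 18200 m/s.
d^0.77 = 8890^0.77 = 1098
v^0.46 = 18200^0.46 = 91.12
g^-0.18 = 1.62^-0.18 = 0.9168
(sin 75°)^0.33 = 0.9659^0.33 = 0.9886
D = 1.46 × 1098 × 91.12 × 0.9168 × 0.9886 = 1.324 × 10^5 m
   = 132.4 km

D ≈ 132 km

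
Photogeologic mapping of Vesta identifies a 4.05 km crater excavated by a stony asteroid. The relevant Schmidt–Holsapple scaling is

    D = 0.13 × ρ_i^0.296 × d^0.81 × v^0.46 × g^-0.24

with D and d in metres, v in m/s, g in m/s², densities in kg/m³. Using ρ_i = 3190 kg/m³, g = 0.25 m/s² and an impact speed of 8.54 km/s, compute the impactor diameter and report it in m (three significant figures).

Rearranging for d: d = [D / (0.13 · 3190^0.296 · 8540^0.46 · 0.25^-0.24)]^(1/0.81).
D = 4050 m.
3190^0.296 = 10.89
8540^0.46 = 64.34
0.25^-0.24 = 1.395
Denominator = 0.13 × 10.89 × 64.34 × 1.395 = 127.1
D / 127.1 = 4050 / 127.1 = 31.86
d = 31.86^(1/0.81) = 31.86^1.2346 = 71.76 m

d ≈ 71.8 m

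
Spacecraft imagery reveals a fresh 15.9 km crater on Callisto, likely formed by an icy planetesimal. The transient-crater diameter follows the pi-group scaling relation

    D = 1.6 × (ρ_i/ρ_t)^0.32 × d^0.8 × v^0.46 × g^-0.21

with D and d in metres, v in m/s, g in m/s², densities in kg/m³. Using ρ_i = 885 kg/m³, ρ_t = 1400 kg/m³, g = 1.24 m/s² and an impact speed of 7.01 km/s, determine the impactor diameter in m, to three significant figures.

d ≈ 775 m

Rearranging for d: d = [D / (1.6 · (885/1400)^0.32 · 7010^0.46 · 1.24^-0.21)]^(1/0.8).
D = 15900 m.
(885/1400)^0.32 = 0.8635
7010^0.46 = 58.75
1.24^-0.21 = 0.9558
Denominator = 1.6 × 0.8635 × 58.75 × 0.9558 = 77.58
D / 77.58 = 15900 / 77.58 = 204.9
d = 204.9^(1/0.8) = 204.9^1.25 = 775.2 m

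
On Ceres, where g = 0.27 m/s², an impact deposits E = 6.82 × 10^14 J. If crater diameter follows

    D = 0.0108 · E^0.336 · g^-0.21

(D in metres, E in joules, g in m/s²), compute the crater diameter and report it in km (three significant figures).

D ≈ 1.37 km

E^0.336 = (6.82 × 10^14)^0.336 = 9.642 × 10^4
g^-0.21 = 0.27^-0.21 = 1.316
D = 0.0108 × 9.642 × 10^4 × 1.316 = 1370 m
   = 1.370 km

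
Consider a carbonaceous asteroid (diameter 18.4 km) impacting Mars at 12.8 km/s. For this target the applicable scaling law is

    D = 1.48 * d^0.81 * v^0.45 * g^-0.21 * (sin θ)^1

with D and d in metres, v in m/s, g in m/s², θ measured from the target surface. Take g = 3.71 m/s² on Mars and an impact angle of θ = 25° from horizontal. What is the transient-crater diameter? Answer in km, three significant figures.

In SI units: d = 18400 m, v = 12800 m/s.
d^0.81 = 18400^0.81 = 2848
v^0.45 = 12800^0.45 = 70.51
g^-0.21 = 3.71^-0.21 = 0.7593
(sin 25°)^1 = 0.4226^1 = 0.4226
D = 1.48 × 2848 × 70.51 × 0.7593 × 0.4226 = 95366 m
   = 95.37 km

D ≈ 95.4 km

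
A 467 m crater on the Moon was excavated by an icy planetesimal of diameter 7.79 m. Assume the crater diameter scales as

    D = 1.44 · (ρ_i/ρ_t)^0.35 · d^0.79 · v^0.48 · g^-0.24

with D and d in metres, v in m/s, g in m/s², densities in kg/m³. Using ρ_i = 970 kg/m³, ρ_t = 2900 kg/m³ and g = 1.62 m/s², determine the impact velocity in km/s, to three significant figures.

v ≈ 16.4 km/s

Rearranging for v: v = [D / (1.44 · (970/2900)^0.35 · 7.79^0.79 · 1.62^-0.24)]^(1/0.48).
(970/2900)^0.35 = 0.6816
7.79^0.79 = 5.062
1.62^-0.24 = 0.8907
Denominator = 1.44 × 0.6816 × 5.062 × 0.8907 = 4.425
D / 4.425 = 467 / 4.425 = 105.5
v = 105.5^(1/0.48) = 105.5^2.0833 = 16407 m/s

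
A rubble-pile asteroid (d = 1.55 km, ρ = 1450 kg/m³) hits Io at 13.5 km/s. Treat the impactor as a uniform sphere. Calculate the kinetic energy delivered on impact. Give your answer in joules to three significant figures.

d = 1550 m; v = 13500 m/s.
Mass m = (π/6) ρ d³ = (π/6) × 1450 × (1550)³ = 2.827 × 10^12 kg
E = ½ m v² = 0.5 × 2.827 × 10^12 × (13500)² = 2.576 × 10^20 J

E ≈ 2.58 × 10^20 J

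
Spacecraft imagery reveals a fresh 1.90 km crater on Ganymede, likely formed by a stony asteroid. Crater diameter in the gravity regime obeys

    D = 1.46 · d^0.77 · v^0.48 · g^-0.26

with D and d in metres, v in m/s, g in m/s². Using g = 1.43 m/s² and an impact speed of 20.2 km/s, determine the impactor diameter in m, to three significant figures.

Rearranging for d: d = [D / (1.46 · 20200^0.48 · 1.43^-0.26)]^(1/0.77).
D = 1900 m.
20200^0.48 = 116.6
1.43^-0.26 = 0.9112
Denominator = 1.46 × 116.6 × 0.9112 = 155.1
D / 155.1 = 1900 / 155.1 = 12.25
d = 12.25^(1/0.77) = 12.25^1.2987 = 25.89 m

d ≈ 25.9 m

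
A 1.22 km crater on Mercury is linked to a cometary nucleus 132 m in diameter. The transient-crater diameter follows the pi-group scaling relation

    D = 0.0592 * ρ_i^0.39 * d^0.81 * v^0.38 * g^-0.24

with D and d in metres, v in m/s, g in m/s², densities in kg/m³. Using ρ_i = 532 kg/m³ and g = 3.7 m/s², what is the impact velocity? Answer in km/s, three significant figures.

Rearranging for v: v = [D / (0.0592 · 532^0.39 · 132^0.81 · 3.7^-0.24)]^(1/0.38).
D = 1220 m.
532^0.39 = 11.56
132^0.81 = 52.20
3.7^-0.24 = 0.7305
Denominator = 0.0592 × 11.56 × 52.20 × 0.7305 = 26.10
D / 26.10 = 1220 / 26.10 = 46.74
v = 46.74^(1/0.38) = 46.74^2.6316 = 24772 m/s

v ≈ 24.8 km/s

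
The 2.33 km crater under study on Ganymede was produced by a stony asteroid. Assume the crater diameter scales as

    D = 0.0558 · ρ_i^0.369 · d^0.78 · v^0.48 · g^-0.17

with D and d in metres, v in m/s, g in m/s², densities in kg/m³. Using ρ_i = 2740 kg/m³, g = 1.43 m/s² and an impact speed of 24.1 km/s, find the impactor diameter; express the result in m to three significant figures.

Rearranging for d: d = [D / (0.0558 · 2740^0.369 · 24100^0.48 · 1.43^-0.17)]^(1/0.78).
D = 2330 m.
2740^0.369 = 18.56
24100^0.48 = 126.9
1.43^-0.17 = 0.9410
Denominator = 0.0558 × 18.56 × 126.9 × 0.9410 = 123.7
D / 123.7 = 2330 / 123.7 = 18.84
d = 18.84^(1/0.78) = 18.84^1.2821 = 43.13 m

d ≈ 43.1 m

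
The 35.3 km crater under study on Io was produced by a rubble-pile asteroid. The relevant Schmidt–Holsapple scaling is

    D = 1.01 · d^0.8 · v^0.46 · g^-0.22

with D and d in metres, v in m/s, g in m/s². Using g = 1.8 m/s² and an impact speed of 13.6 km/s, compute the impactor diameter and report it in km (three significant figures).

d ≈ 2.36 km

Rearranging for d: d = [D / (1.01 · 13600^0.46 · 1.8^-0.22)]^(1/0.8).
D = 35300 m.
13600^0.46 = 79.69
1.8^-0.22 = 0.8787
Denominator = 1.01 × 79.69 × 0.8787 = 70.72
D / 70.72 = 35300 / 70.72 = 499.2
d = 499.2^(1/0.8) = 499.2^1.25 = 2360 m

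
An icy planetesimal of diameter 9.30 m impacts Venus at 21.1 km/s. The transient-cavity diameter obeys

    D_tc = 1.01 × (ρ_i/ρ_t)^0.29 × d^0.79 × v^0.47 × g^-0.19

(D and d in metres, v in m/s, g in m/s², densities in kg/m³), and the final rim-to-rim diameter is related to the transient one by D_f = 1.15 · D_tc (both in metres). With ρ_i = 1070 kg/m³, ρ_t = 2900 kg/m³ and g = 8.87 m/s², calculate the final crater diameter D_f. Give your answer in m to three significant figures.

v = 21100 m/s.
(ρ_i/ρ_t)^0.29 = (1070/2900)^0.29 = 0.7489
d^0.79 = 9.3^0.79 = 5.822
v^0.47 = 21100^0.47 = 107.7
g^-0.19 = 8.87^-0.19 = 0.6605
D_tc = 1.01 × 0.7489 × 5.822 × 107.7 × 0.6605 = 313.3 m
D_f = 1.15 × 313.3 = 360.3 m

D_f ≈ 360 m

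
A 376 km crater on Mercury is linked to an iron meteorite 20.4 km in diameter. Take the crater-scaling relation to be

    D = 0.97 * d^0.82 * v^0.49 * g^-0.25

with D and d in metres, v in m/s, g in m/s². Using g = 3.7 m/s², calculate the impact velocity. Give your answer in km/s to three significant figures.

v ≈ 30.4 km/s

Rearranging for v: v = [D / (0.97 · 20400^0.82 · 3.7^-0.25)]^(1/0.49).
D = 376000 m.
20400^0.82 = 3419
3.7^-0.25 = 0.7210
Denominator = 0.97 × 3419 × 0.7210 = 2391
D / 2391 = 376000 / 2391 = 157.3
v = 157.3^(1/0.49) = 157.3^2.0408 = 30415 m/s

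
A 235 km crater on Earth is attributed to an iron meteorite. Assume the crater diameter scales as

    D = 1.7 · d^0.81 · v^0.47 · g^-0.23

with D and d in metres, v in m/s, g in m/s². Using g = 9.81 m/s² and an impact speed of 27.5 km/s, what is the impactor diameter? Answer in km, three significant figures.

d ≈ 11.3 km

Rearranging for d: d = [D / (1.7 · 27500^0.47 · 9.81^-0.23)]^(1/0.81).
D = 235000 m.
27500^0.47 = 122.0
9.81^-0.23 = 0.5914
Denominator = 1.7 × 122.0 × 0.5914 = 122.7
D / 122.7 = 235000 / 122.7 = 1915
d = 1915^(1/0.81) = 1915^1.2346 = 11276 m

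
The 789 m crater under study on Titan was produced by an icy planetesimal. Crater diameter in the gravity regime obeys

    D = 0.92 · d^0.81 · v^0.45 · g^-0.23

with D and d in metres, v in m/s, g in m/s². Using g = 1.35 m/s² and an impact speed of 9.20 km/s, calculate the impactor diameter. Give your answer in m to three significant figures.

d ≈ 28.6 m

Rearranging for d: d = [D / (0.92 · 9200^0.45 · 1.35^-0.23)]^(1/0.81).
9200^0.45 = 60.77
1.35^-0.23 = 0.9333
Denominator = 0.92 × 60.77 × 0.9333 = 52.18
D / 52.18 = 789 / 52.18 = 15.12
d = 15.12^(1/0.81) = 15.12^1.2346 = 28.59 m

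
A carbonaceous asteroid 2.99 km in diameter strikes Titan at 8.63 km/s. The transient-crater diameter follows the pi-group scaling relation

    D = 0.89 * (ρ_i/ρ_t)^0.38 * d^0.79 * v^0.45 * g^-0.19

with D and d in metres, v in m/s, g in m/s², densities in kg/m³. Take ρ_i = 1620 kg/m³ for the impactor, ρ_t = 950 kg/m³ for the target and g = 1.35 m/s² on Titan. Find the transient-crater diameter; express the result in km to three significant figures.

In SI units: d = 2990 m, v = 8630 m/s.
(ρ_i/ρ_t)^0.38 = (1620/950)^0.38 = 1.225
d^0.79 = 2990^0.79 = 556.9
v^0.45 = 8630^0.45 = 59.05
g^-0.19 = 1.35^-0.19 = 0.9446
D = 0.89 × 1.225 × 556.9 × 59.05 × 0.9446 = 33867 m
   = 33.87 km

D ≈ 33.9 km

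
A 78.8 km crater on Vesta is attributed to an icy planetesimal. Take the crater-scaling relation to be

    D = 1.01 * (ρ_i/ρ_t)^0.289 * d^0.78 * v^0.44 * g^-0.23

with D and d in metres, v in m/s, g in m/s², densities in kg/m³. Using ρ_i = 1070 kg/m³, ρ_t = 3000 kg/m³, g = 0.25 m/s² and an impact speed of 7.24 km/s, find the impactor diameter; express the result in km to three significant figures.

d ≈ 12.1 km

Rearranging for d: d = [D / (1.01 · (1070/3000)^0.289 · 7240^0.44 · 0.25^-0.23)]^(1/0.78).
D = 78800 m.
(1070/3000)^0.289 = 0.7423
7240^0.44 = 49.92
0.25^-0.23 = 1.376
Denominator = 1.01 × 0.7423 × 49.92 × 1.376 = 51.50
D / 51.50 = 78800 / 51.50 = 1530
d = 1530^(1/0.78) = 1530^1.2821 = 12109 m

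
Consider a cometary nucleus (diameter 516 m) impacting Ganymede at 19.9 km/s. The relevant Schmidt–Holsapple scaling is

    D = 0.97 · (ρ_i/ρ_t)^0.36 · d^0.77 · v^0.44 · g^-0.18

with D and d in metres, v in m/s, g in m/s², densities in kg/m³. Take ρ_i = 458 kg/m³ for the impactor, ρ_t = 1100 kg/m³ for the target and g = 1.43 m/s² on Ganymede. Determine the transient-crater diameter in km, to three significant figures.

D ≈ 6.34 km

In SI units: v = 19900 m/s.
(ρ_i/ρ_t)^0.36 = (458/1100)^0.36 = 0.7295
d^0.77 = 516^0.77 = 122.7
v^0.44 = 19900^0.44 = 77.89
g^-0.18 = 1.43^-0.18 = 0.9376
D = 0.97 × 0.7295 × 122.7 × 77.89 × 0.9376 = 6341 m
   = 6.341 km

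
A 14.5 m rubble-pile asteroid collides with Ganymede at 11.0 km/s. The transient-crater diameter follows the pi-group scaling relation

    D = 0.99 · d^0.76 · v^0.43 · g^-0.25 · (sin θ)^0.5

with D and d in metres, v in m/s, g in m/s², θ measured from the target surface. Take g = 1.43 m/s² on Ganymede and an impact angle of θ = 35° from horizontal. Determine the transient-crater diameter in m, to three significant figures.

D ≈ 286 m

In SI units: v = 11000 m/s.
d^0.76 = 14.5^0.76 = 7.632
v^0.43 = 11000^0.43 = 54.68
g^-0.25 = 1.43^-0.25 = 0.9145
(sin 35°)^0.5 = 0.5736^0.5 = 0.7574
D = 0.99 × 7.632 × 54.68 × 0.9145 × 0.7574 = 286.2 m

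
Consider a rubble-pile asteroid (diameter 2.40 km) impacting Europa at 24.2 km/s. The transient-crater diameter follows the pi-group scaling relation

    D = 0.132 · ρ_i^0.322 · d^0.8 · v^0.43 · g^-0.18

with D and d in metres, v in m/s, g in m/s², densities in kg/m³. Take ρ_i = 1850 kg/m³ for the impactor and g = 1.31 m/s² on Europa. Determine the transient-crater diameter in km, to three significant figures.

D ≈ 55.0 km

In SI units: d = 2400 m, v = 24200 m/s.
ρ_i^0.322 = 1850^0.322 = 11.27
d^0.8 = 2400^0.8 = 506.0
v^0.43 = 24200^0.43 = 76.74
g^-0.18 = 1.31^-0.18 = 0.9526
D = 0.132 × 11.27 × 506.0 × 76.74 × 0.9526 = 55028 m
   = 55.03 km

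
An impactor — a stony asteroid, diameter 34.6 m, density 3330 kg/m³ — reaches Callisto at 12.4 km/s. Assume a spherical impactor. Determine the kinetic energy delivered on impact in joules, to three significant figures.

E ≈ 5.55 × 10^15 J

v = 12400 m/s.
Mass m = (π/6) ρ d³ = (π/6) × 3330 × (34.6)³ = 7.222 × 10^7 kg
E = ½ m v² = 0.5 × 7.222 × 10^7 × (12400)² = 5.552 × 10^15 J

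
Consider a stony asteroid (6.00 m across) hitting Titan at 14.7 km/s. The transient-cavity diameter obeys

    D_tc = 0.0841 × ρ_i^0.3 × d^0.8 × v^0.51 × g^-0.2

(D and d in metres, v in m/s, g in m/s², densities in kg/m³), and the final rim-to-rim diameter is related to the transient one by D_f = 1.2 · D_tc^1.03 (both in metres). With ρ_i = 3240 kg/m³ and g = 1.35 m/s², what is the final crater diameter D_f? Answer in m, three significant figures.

D_f ≈ 724 m

v = 14700 m/s.
ρ_i^0.3 = 3240^0.3 = 11.30
d^0.8 = 6^0.8 = 4.193
v^0.51 = 14700^0.51 = 133.5
g^-0.2 = 1.35^-0.2 = 0.9417
D_tc = 0.0841 × 11.30 × 4.193 × 133.5 × 0.9417 = 500.9 m
D_f = 1.2 × (500.9)^1.03 = 724.3 m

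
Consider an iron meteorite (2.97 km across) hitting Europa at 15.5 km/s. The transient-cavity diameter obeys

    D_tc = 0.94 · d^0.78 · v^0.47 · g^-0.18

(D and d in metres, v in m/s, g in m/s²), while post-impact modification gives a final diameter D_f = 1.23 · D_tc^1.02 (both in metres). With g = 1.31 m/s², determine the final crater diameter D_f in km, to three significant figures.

In SI: d = 2970 m, v = 15500 m/s.
d^0.78 = 2970^0.78 = 511.4
v^0.47 = 15500^0.47 = 93.21
g^-0.18 = 1.31^-0.18 = 0.9526
D_tc = 0.94 × 511.4 × 93.21 × 0.9526 = 42680 m
D_f = 1.23 × (42680)^1.02 = 64973 m
     = 64.97 km

D_f ≈ 65.0 km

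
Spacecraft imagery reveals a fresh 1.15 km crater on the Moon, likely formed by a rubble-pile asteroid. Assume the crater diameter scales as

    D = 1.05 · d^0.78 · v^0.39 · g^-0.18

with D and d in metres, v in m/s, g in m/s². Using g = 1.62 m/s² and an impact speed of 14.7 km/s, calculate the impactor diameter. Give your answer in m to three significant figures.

d ≈ 72.7 m

Rearranging for d: d = [D / (1.05 · 14700^0.39 · 1.62^-0.18)]^(1/0.78).
D = 1150 m.
14700^0.39 = 42.19
1.62^-0.18 = 0.9168
Denominator = 1.05 × 42.19 × 0.9168 = 40.61
D / 40.61 = 1150 / 40.61 = 28.32
d = 28.32^(1/0.78) = 28.32^1.2821 = 72.73 m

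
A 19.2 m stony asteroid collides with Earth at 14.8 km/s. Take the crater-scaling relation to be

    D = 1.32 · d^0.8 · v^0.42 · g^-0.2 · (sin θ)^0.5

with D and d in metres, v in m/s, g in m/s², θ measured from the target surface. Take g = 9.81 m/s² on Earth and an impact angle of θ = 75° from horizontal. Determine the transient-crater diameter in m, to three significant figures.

In SI units: v = 14800 m/s.
d^0.8 = 19.2^0.8 = 10.63
v^0.42 = 14800^0.42 = 56.43
g^-0.2 = 9.81^-0.2 = 0.6334
(sin 75°)^0.5 = 0.9659^0.5 = 0.9828
D = 1.32 × 10.63 × 56.43 × 0.6334 × 0.9828 = 492.9 m

D ≈ 493 m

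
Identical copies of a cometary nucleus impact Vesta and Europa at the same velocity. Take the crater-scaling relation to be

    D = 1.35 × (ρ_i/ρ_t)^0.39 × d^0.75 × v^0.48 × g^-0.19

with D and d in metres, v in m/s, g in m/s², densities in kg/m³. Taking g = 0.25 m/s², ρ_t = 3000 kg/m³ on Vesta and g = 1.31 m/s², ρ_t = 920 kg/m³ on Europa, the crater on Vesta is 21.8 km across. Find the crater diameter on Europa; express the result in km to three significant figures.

D ≈ 25.2 km

The impactor-only factors (d, v, ρ_i) cancel in the ratio, leaving D_Europa/D_Vesta = (g_Europa/g_Vesta)^-0.19 · (ρ_t,Vesta/ρ_t,Europa)^0.39.
(1.31/0.25)^-0.19 = 5.240^-0.19 = 0.7300
(3000/920)^0.39 = 3.261^0.39 = 1.586
Ratio = 0.7300 × 1.586 = 1.158
D_Europa = 1.158 × 21.8 km = 25.2 km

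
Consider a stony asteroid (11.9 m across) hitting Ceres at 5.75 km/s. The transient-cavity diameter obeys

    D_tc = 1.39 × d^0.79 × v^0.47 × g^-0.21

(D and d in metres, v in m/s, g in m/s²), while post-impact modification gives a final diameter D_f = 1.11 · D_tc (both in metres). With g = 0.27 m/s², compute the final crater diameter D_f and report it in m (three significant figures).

D_f ≈ 840 m

v = 5750 m/s.
d^0.79 = 11.9^0.79 = 7.074
v^0.47 = 5750^0.47 = 58.48
g^-0.21 = 0.27^-0.21 = 1.316
D_tc = 1.39 × 7.074 × 58.48 × 1.316 = 756.7 m
D_f = 1.11 × 756.7 = 839.9 m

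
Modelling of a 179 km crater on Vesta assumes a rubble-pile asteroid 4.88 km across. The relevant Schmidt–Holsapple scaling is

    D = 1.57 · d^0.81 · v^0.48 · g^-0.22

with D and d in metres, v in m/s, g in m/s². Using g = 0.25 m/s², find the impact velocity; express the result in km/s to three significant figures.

Rearranging for v: v = [D / (1.57 · 4880^0.81 · 0.25^-0.22)]^(1/0.48).
D = 179000 m.
4880^0.81 = 971.9
0.25^-0.22 = 1.357
Denominator = 1.57 × 971.9 × 1.357 = 2071
D / 2071 = 179000 / 2071 = 86.43
v = 86.43^(1/0.48) = 86.43^2.0833 = 10831 m/s

v ≈ 10.8 km/s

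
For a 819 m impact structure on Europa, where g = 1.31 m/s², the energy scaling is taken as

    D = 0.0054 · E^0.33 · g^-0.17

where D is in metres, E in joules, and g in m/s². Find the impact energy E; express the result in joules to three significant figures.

E ≈ 5.76 × 10^15 J

Rearranging: E = [D / (0.0054 · g^-0.17)]^(1/0.33).
g^-0.17 = 1.31^-0.17 = 0.9551
D / (0.0054 × 0.9551) = 819 / (5.158 × 10^-3) = 1.588 × 10^5
E = (1.588 × 10^5)^3.0303 = 5.756 × 10^15 J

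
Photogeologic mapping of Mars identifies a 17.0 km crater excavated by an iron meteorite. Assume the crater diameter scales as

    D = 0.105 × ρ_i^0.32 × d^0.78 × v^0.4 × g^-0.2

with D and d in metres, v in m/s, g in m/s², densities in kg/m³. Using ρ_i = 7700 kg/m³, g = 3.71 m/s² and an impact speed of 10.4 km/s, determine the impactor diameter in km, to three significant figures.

Rearranging for d: d = [D / (0.105 · 7700^0.32 · 10400^0.4 · 3.71^-0.2)]^(1/0.78).
D = 17000 m.
7700^0.32 = 17.53
10400^0.4 = 40.44
3.71^-0.2 = 0.7694
Denominator = 0.105 × 17.53 × 40.44 × 0.7694 = 57.27
D / 57.27 = 17000 / 57.27 = 296.8
d = 296.8^(1/0.78) = 296.8^1.2821 = 1479 m

d ≈ 1.48 km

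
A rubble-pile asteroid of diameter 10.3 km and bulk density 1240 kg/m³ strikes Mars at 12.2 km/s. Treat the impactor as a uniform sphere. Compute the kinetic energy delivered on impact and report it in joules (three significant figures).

d = 10300 m; v = 12200 m/s.
Mass m = (π/6) ρ d³ = (π/6) × 1240 × (10300)³ = 7.095 × 10^14 kg
E = ½ m v² = 0.5 × 7.095 × 10^14 × (12200)² = 5.280 × 10^22 J

E ≈ 5.28 × 10^22 J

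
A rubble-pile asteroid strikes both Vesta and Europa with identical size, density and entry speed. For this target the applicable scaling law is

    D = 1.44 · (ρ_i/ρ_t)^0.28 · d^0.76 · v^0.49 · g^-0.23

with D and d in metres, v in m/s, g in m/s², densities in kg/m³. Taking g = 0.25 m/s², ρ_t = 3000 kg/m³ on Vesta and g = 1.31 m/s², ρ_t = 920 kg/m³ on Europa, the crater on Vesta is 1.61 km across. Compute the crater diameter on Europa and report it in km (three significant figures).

The impactor-only factors (d, v, ρ_i) cancel in the ratio, leaving D_Europa/D_Vesta = (g_Europa/g_Vesta)^-0.23 · (ρ_t,Vesta/ρ_t,Europa)^0.28.
(1.31/0.25)^-0.23 = 5.240^-0.23 = 0.6832
(3000/920)^0.28 = 3.261^0.28 = 1.392
Ratio = 0.6832 × 1.392 = 0.9510
D_Europa = 0.9510 × 1.61 km = 1.53 km

D ≈ 1.53 km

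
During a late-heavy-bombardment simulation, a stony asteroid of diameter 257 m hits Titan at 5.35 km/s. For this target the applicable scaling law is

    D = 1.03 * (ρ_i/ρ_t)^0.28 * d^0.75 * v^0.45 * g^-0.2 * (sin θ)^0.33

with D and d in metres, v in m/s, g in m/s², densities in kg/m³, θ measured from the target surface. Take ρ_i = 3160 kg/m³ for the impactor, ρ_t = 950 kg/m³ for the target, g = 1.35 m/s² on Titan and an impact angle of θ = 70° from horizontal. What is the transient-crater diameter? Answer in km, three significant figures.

D ≈ 4.07 km

In SI units: v = 5350 m/s.
(ρ_i/ρ_t)^0.28 = (3160/950)^0.28 = 1.400
d^0.75 = 257^0.75 = 64.19
v^0.45 = 5350^0.45 = 47.62
g^-0.2 = 1.35^-0.2 = 0.9417
(sin 70°)^0.33 = 0.9397^0.33 = 0.9797
D = 1.03 × 1.400 × 64.19 × 47.62 × 0.9417 × 0.9797 = 4067 m
   = 4.067 km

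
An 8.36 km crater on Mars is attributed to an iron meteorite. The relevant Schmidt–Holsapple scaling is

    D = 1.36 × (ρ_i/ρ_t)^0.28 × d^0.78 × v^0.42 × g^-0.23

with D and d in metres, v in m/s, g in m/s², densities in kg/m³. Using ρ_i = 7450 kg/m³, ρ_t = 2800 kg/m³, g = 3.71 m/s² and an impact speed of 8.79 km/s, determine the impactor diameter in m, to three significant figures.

Rearranging for d: d = [D / (1.36 · (7450/2800)^0.28 · 8790^0.42 · 3.71^-0.23)]^(1/0.78).
D = 8360 m.
(7450/2800)^0.28 = 1.315
8790^0.42 = 45.34
3.71^-0.23 = 0.7397
Denominator = 1.36 × 1.315 × 45.34 × 0.7397 = 59.98
D / 59.98 = 8360 / 59.98 = 139.4
d = 139.4^(1/0.78) = 139.4^1.2821 = 561.3 m

d ≈ 561 m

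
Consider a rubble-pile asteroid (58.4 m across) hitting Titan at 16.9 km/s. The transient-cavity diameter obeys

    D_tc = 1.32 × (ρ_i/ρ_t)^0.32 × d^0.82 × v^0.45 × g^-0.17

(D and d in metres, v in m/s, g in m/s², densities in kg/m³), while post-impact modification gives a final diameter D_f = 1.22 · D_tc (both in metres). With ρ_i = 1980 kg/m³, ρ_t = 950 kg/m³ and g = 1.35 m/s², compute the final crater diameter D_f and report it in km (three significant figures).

v = 16900 m/s.
(ρ_i/ρ_t)^0.32 = (1980/950)^0.32 = 1.265
d^0.82 = 58.4^0.82 = 28.08
v^0.45 = 16900^0.45 = 79.90
g^-0.17 = 1.35^-0.17 = 0.9503
D_tc = 1.32 × 1.265 × 28.08 × 79.90 × 0.9503 = 3560 m
D_f = 1.22 × 3560 = 4343 m
     = 4.343 km

D_f ≈ 4.34 km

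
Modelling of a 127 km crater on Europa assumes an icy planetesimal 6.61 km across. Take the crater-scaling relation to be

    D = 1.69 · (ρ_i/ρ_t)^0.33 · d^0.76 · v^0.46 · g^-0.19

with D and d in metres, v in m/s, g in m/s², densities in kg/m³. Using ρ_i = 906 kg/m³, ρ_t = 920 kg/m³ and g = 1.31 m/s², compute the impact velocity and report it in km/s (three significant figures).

v ≈ 21.9 km/s

Rearranging for v: v = [D / (1.69 · (906/920)^0.33 · 6610^0.76 · 1.31^-0.19)]^(1/0.46).
D = 127000 m.
(906/920)^0.33 = 0.9950
6610^0.76 = 800.5
1.31^-0.19 = 0.9500
Denominator = 1.69 × 0.9950 × 800.5 × 0.9500 = 1279
D / 1279 = 127000 / 1279 = 99.30
v = 99.30^(1/0.46) = 99.30^2.1739 = 21937 m/s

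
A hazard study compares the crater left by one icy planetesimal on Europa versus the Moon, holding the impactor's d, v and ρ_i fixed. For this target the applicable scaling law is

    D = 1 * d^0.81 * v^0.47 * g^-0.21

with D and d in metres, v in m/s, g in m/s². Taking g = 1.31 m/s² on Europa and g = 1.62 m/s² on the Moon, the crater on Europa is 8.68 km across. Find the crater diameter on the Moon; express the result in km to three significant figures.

All impactor-dependent factors cancel in the ratio, leaving D_Moon/D_Europa = (g_Moon/g_Europa)^-0.21.
(1.62/1.31)^-0.21 = 1.237^-0.21 = 0.9563
D_Moon = 0.9563 × 8.68 km = 8.30 km

D ≈ 8.30 km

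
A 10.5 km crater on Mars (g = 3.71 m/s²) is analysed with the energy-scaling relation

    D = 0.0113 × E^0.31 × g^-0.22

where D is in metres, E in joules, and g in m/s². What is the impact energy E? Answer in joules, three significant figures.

E ≈ 4.53 × 10^19 J

Rearranging: E = [D / (0.0113 · g^-0.22)]^(1/0.31).
D = 10500 m.
g^-0.22 = 3.71^-0.22 = 0.7494
D / (0.0113 × 0.7494) = 10500 / (8.468 × 10^-3) = 1.240 × 10^6
E = (1.240 × 10^6)^3.2258 = 4.531 × 10^19 J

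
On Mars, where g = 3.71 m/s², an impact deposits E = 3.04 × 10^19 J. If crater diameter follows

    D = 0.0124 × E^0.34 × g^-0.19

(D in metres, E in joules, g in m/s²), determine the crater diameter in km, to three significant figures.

D ≈ 40.7 km

E^0.34 = (3.04 × 10^19)^0.34 = 4.209 × 10^6
g^-0.19 = 3.71^-0.19 = 0.7795
D = 0.0124 × 4.209 × 10^6 × 0.7795 = 40683 m
   = 40.68 km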